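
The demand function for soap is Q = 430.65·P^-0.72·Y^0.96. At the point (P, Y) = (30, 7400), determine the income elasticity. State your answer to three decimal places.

For a multiplicative demand Q = A·P^α·Y^β, the income elasticity is β everywhere.
Here β = 0.96, so η = 0.960.

0.960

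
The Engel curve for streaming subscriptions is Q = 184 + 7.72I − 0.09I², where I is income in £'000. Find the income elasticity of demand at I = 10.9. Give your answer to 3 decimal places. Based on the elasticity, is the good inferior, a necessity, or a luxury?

0.244 (necessity)

At I = 10.9: Q = 257.4551.
dQ/dI = 7.72 − 0.18I = 5.75800.
η = (dQ/dI)·(I/Q) = 5.75800 × (10.9/257.4551) = 0.244.
0 < η < 1 ⇒ necessity.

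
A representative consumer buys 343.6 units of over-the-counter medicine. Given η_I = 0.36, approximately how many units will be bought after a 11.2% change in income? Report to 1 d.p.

357.5

%ΔQ ≈ η × %ΔI = 0.36 × 11.2% = 4.032%.
New Q ≈ 343.6 × (1 + 0.04032) = 357.5.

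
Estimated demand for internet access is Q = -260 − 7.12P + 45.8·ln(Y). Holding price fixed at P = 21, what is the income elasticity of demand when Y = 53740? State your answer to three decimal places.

At P = 21, Y = 53740: Q = 89.330.
Holding P constant, ∂Q/∂Y = 45.8/Y = 0.000852252.
η_Y = (∂Q/∂Y)·(Y/Q) = 0.000852252 × (53740/89.330) = 0.513.

0.513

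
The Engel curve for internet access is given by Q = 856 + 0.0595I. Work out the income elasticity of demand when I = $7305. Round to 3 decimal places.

At I = 7305: Q = 1290.648.
dQ/dI = 0.0595.
η = (dQ/dI)·(I/Q) = 0.0595 × (7305/1290.648) = 0.337.

0.337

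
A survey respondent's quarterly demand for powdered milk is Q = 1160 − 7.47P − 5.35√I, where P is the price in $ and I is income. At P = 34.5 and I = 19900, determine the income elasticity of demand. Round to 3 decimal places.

-2.557

At P = 34.5, I = 19900: Q = 147.575.
Holding P constant, ∂Q/∂I = -5.35/(2√I) = -0.0189626.
η_I = (∂Q/∂I)·(I/Q) = -0.0189626 × (19900/147.575) = -2.557.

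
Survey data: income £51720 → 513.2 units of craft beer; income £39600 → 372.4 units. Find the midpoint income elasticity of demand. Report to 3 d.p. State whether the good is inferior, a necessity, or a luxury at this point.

1.198 (luxury)

ΔQ = 372.4 − 513.2 = -140.8; midpoint Q̄ = (513.2 + 372.4)/2 = 442.8.
ΔI = 39600 − 51720 = -12120; midpoint Ī = (51720 + 39600)/2 = 45660.
η = (ΔQ/Q̄) ÷ (ΔI/Ī) = (-140.8/442.8) ÷ (-12120/45660) = 1.198.
η > 1 ⇒ luxury.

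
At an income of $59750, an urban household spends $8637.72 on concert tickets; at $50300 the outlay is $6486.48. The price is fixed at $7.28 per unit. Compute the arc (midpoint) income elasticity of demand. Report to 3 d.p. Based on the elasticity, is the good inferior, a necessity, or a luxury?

With a constant price, Q₁ = 8637.72/7.28 = 1186.500 and Q₂ = 6486.48/7.28 = 891.000 (equivalently, work directly with expenditure since P cancels).
Midpoint %ΔQ = (6486.48 − 8637.72)/7562.10 = -0.28448; midpoint %ΔI = (50300 − 59750)/55025 = -0.17174.
η = -0.28448 / -0.17174 = 1.656.
η > 1 ⇒ luxury.

1.656 (luxury)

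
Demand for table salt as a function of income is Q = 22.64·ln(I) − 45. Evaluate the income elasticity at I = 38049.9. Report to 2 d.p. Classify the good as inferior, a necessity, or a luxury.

0.12 (necessity)

At I = 38049.9: Q = 193.776.
dQ/dI = 22.64/I = 0.000595008 at this income.
η = (dQ/dI)·(I/Q) = 0.000595008 × (38049.9/193.776) = 0.12.
Since 0 < η < 1, the good is a necessity.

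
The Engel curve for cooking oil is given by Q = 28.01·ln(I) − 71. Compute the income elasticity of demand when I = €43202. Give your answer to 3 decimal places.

At I = 43202: Q = 227.969.
dQ/dI = 28.01/I = 0.00064835 at this income.
η = (dQ/dI)·(I/Q) = 0.00064835 × (43202/227.969) = 0.123.

0.123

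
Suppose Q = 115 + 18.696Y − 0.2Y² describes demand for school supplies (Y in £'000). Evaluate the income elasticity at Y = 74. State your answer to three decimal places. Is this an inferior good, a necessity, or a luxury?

-2.001 (inferior good)

At Y = 74: Q = 403.3040.
dQ/dY = 18.696 − 0.4Y = -10.90400.
η = (dQ/dY)·(Y/Q) = -10.90400 × (74/403.3040) = -2.001.
η < 0 ⇒ inferior good.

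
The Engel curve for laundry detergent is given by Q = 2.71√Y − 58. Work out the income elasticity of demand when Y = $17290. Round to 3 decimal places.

At Y = 17290: Q = 298.342.
dQ/dY = 2.71/(2√Y) = 0.0103049 at this income.
η = (dQ/dY)·(Y/Q) = 0.0103049 × (17290/298.342) = 0.597.

0.597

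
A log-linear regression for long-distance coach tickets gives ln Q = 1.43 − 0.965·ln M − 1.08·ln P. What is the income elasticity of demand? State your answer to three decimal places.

In a log-linear demand, the coefficient on ln M is the income elasticity.
So η = -0.965.

-0.965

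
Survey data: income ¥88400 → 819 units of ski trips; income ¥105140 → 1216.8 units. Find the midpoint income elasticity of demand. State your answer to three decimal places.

ΔQ = 1216.8 − 819 = 397.8; midpoint Q̄ = (819 + 1216.8)/2 = 1017.9.
ΔI = 105140 − 88400 = 16740; midpoint Ī = (88400 + 105140)/2 = 96770.
η = (ΔQ/Q̄) ÷ (ΔI/Ī) = (397.8/1017.9) ÷ (16740/96770) = 2.259.

2.259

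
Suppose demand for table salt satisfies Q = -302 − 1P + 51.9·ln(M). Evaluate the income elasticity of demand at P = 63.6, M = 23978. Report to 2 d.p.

0.33

At P = 63.6, M = 23978: Q = 157.806.
Holding P constant, ∂Q/∂M = 51.9/M = 0.00216448.
η_M = (∂Q/∂M)·(M/Q) = 0.00216448 × (23978/157.806) = 0.33.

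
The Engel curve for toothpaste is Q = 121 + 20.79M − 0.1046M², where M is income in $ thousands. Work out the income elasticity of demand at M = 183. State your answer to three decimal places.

At M = 183: Q = 422.6206.
dQ/dM = 20.79 − 0.2092M = -17.49360.
η = (dQ/dM)·(M/Q) = -17.49360 × (183/422.6206) = -7.575.

-7.575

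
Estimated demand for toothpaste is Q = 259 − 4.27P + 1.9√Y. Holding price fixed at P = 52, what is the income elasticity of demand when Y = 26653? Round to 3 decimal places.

At P = 52, Y = 26653: Q = 347.149.
Holding P constant, ∂Q/∂Y = 1.9/(2√Y) = 0.00581903.
η_Y = (∂Q/∂Y)·(Y/Q) = 0.00581903 × (26653/347.149) = 0.447.

0.447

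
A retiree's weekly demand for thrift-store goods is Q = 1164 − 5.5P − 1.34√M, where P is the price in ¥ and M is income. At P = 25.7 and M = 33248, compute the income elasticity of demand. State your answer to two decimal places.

-0.16

At P = 25.7, M = 33248: Q = 778.314.
Holding P constant, ∂Q/∂M = -1.34/(2√M) = -0.00367445.
η_M = (∂Q/∂M)·(M/Q) = -0.00367445 × (33248/778.314) = -0.16.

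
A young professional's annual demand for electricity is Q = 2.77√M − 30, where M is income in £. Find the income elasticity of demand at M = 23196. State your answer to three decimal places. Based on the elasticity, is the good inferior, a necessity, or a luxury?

At M = 23196: Q = 391.877.
dQ/dM = 2.77/(2√M) = 0.00909375 at this income.
η = (dQ/dM)·(M/Q) = 0.00909375 × (23196/391.877) = 0.538.
Since 0 < η < 1, the good is a necessity.

0.538 (necessity)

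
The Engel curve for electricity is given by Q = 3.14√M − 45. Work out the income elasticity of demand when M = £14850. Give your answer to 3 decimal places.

At M = 14850: Q = 337.642.
dQ/dM = 3.14/(2√M) = 0.0128836 at this income.
η = (dQ/dM)·(M/Q) = 0.0128836 × (14850/337.642) = 0.567.

0.567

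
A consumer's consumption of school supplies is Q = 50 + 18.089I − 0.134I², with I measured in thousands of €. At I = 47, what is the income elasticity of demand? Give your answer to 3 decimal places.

At I = 47: Q = 604.1770.
dQ/dI = 18.089 − 0.268I = 5.49300.
η = (dQ/dI)·(I/Q) = 5.49300 × (47/604.1770) = 0.427.

0.427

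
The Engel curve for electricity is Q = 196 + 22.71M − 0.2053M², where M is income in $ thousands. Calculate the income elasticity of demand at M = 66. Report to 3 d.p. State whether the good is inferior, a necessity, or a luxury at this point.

At M = 66: Q = 800.5732.
dQ/dM = 22.71 − 0.4106M = -4.38960.
η = (dQ/dM)·(M/Q) = -4.38960 × (66/800.5732) = -0.362.
η < 0 ⇒ inferior good.

-0.362 (inferior good)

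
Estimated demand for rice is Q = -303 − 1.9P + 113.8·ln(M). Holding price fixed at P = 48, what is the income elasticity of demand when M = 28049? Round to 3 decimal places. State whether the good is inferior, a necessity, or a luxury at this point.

At P = 48, M = 28049: Q = 771.306.
Holding P constant, ∂Q/∂M = 113.8/M = 0.00405719.
η_M = (∂Q/∂M)·(M/Q) = 0.00405719 × (28049/771.306) = 0.148.
Since 0 < η < 1, this is a necessity.

0.148 (necessity)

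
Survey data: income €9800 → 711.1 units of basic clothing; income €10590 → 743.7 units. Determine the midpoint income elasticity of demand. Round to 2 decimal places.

0.58

ΔQ = 743.7 − 711.1 = 32.6; midpoint Q̄ = (711.1 + 743.7)/2 = 727.4.
ΔI = 10590 − 9800 = 790; midpoint Ī = (9800 + 10590)/2 = 10195.
η = (ΔQ/Q̄) ÷ (ΔI/Ī) = (32.6/727.4) ÷ (790/10195) = 0.58.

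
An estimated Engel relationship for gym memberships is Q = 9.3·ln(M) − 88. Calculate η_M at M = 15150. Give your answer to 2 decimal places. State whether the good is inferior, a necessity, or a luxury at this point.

6.12 (luxury)

At M = 15150: Q = 1.520.
dQ/dM = 9.3/M = 0.000613861 at this income.
η = (dQ/dM)·(M/Q) = 0.000613861 × (15150/1.520) = 6.12.
Since η > 1, the good is a luxury.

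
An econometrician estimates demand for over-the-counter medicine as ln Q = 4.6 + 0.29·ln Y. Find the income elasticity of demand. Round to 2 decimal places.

0.29

In a log-linear demand, the coefficient on ln Y is the income elasticity.
So η = 0.29.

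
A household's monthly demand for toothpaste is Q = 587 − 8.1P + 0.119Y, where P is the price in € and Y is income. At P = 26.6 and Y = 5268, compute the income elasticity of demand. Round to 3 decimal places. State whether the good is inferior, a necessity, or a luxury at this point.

0.628 (necessity)

At P = 26.6, Y = 5268: Q = 998.432.
Holding P constant, ∂Q/∂Y = 0.119.
η_Y = (∂Q/∂Y)·(Y/Q) = 0.119 × (5268/998.432) = 0.628.
Since 0 < η < 1, this is a necessity.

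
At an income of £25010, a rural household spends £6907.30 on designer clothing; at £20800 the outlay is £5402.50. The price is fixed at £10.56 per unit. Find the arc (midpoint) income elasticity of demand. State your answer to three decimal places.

1.330

With a constant price, Q₁ = 6907.30/10.56 = 654.100 and Q₂ = 5402.50/10.56 = 511.600 (equivalently, work directly with expenditure since P cancels).
Midpoint %ΔQ = (5402.50 − 6907.30)/6154.90 = -0.24449; midpoint %ΔI = (20800 − 25010)/22905 = -0.18380.
η = -0.24449 / -0.18380 = 1.330.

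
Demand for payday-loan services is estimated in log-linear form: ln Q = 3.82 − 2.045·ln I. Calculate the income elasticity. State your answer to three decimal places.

-2.045

In a log-linear demand, the coefficient on ln I is the income elasticity.
So η = -2.045.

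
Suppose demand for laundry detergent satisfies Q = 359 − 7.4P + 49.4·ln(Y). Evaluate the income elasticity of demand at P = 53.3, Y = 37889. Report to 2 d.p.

At P = 53.3, Y = 37889: Q = 485.375.
Holding P constant, ∂Q/∂Y = 49.4/Y = 0.00130381.
η_Y = (∂Q/∂Y)·(Y/Q) = 0.00130381 × (37889/485.375) = 0.10.

0.10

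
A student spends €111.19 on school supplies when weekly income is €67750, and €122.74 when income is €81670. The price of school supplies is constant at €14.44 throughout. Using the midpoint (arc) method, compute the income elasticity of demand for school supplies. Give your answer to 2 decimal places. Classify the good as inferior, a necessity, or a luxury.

With a constant price, Q₁ = 111.19/14.44 = 7.700 and Q₂ = 122.74/14.44 = 8.500 (equivalently, work directly with expenditure since P cancels).
Midpoint %ΔQ = (122.74 − 111.19)/116.97 = 0.09875; midpoint %ΔI = (81670 − 67750)/74710 = 0.18632.
η = 0.09875 / 0.18632 = 0.53.
0 < η < 1 ⇒ necessity.

0.53 (necessity)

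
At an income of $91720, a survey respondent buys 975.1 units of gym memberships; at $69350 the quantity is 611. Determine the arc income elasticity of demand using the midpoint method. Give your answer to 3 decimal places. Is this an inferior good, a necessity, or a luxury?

ΔQ = 611 − 975.1 = -364.1; midpoint Q̄ = (975.1 + 611)/2 = 793.05.
ΔI = 69350 − 91720 = -22370; midpoint Ī = (91720 + 69350)/2 = 80535.
η = (ΔQ/Q̄) ÷ (ΔI/Ī) = (-364.1/793.05) ÷ (-22370/80535) = 1.653.
η > 1 ⇒ luxury.

1.653 (luxury)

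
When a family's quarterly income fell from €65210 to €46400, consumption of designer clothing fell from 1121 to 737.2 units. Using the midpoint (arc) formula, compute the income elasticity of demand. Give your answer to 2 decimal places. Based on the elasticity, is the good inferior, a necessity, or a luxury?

ΔQ = 737.2 − 1121 = -383.8; midpoint Q̄ = (1121 + 737.2)/2 = 929.1.
ΔI = 46400 − 65210 = -18810; midpoint Ī = (65210 + 46400)/2 = 55805.
η = (ΔQ/Q̄) ÷ (ΔI/Ī) = (-383.8/929.1) ÷ (-18810/55805) = 1.23.
η > 1 ⇒ luxury.

1.23 (luxury)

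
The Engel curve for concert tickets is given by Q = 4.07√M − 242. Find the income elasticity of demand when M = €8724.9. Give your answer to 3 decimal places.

1.376

At M = 8724.9: Q = 138.167.
dQ/dM = 4.07/(2√M) = 0.0217863 at this income.
η = (dQ/dM)·(M/Q) = 0.0217863 × (8724.9/138.167) = 1.376.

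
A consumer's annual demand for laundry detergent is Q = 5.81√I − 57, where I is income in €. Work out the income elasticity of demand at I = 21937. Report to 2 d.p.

At I = 21937: Q = 803.527.
dQ/dI = 5.81/(2√I) = 0.0196136 at this income.
η = (dQ/dI)·(I/Q) = 0.0196136 × (21937/803.527) = 0.54.

0.54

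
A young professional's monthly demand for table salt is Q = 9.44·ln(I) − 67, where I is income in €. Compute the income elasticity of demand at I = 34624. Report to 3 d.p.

At I = 34624: Q = 31.670.
dQ/dI = 9.44/I = 0.000272643 at this income.
η = (dQ/dI)·(I/Q) = 0.000272643 × (34624/31.670) = 0.298.

0.298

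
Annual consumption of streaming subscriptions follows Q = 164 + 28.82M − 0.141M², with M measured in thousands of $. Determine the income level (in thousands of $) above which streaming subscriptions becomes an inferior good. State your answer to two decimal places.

102.20

dQ/dM = 28.82 − 0.282M.
The good is inferior where dQ/dM < 0. Setting dQ/dM = 0 gives M = 28.82 / 0.282 = 102.20.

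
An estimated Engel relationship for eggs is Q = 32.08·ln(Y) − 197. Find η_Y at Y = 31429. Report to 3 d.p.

At Y = 31429: Q = 135.204.
dQ/dY = 32.08/Y = 0.00102071 at this income.
η = (dQ/dY)·(Y/Q) = 0.00102071 × (31429/135.204) = 0.237.

0.237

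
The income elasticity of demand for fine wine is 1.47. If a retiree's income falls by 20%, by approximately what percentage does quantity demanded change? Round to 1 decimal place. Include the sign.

-29.4%

%ΔQ ≈ η × %ΔI = 1.47 × (-20%) = -29.4%.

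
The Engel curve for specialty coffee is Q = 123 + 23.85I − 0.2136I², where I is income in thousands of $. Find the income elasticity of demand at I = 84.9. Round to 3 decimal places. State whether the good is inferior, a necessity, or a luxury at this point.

-1.734 (inferior good)

At I = 84.9: Q = 608.2341.
dQ/dI = 23.85 − 0.4272I = -12.41928.
η = (dQ/dI)·(I/Q) = -12.41928 × (84.9/608.2341) = -1.734.
η < 0 ⇒ inferior good.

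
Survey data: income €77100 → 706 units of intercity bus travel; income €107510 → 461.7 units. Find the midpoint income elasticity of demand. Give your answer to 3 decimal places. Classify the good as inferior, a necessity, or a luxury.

ΔQ = 461.7 − 706 = -244.3; midpoint Q̄ = (706 + 461.7)/2 = 583.85.
ΔI = 107510 − 77100 = 30410; midpoint Ī = (77100 + 107510)/2 = 92305.
η = (ΔQ/Q̄) ÷ (ΔI/Ī) = (-244.3/583.85) ÷ (30410/92305) = -1.270.
η < 0 ⇒ inferior good.

-1.270 (inferior good)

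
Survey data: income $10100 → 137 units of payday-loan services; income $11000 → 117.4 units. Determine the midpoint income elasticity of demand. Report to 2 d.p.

ΔQ = 117.4 − 137 = -19.6; midpoint Q̄ = (137 + 117.4)/2 = 127.2.
ΔI = 11000 − 10100 = 900; midpoint Ī = (10100 + 11000)/2 = 10550.
η = (ΔQ/Q̄) ÷ (ΔI/Ī) = (-19.6/127.2) ÷ (900/10550) = -1.81.

-1.81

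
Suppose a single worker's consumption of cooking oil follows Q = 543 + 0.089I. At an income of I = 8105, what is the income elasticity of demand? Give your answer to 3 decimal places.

At I = 8105: Q = 1264.345.
dQ/dI = 0.089.
η = (dQ/dI)·(I/Q) = 0.089 × (8105/1264.345) = 0.571.

0.571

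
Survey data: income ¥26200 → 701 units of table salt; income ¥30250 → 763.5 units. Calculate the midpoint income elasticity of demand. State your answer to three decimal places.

ΔQ = 763.5 − 701 = 62.5; midpoint Q̄ = (701 + 763.5)/2 = 732.25.
ΔI = 30250 − 26200 = 4050; midpoint Ī = (26200 + 30250)/2 = 28225.
η = (ΔQ/Q̄) ÷ (ΔI/Ī) = (62.5/732.25) ÷ (4050/28225) = 0.595.

0.595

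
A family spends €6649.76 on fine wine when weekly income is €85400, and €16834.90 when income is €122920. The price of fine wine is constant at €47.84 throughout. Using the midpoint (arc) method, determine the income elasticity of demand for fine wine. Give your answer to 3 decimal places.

2.408

With a constant price, Q₁ = 6649.76/47.84 = 139.000 and Q₂ = 16834.90/47.84 = 351.900 (equivalently, work directly with expenditure since P cancels).
Midpoint %ΔQ = (16834.90 − 6649.76)/11742.33 = 0.86739; midpoint %ΔI = (122920 − 85400)/104160 = 0.36022.
η = 0.86739 / 0.36022 = 2.408.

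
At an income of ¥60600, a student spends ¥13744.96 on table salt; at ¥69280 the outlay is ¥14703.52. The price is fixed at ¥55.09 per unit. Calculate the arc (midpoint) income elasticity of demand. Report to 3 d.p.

0.504

With a constant price, Q₁ = 13744.96/55.09 = 249.500 and Q₂ = 14703.52/55.09 = 266.900 (equivalently, work directly with expenditure since P cancels).
Midpoint %ΔQ = (14703.52 − 13744.96)/14224.24 = 0.06739; midpoint %ΔI = (69280 − 60600)/64940 = 0.13366.
η = 0.06739 / 0.13366 = 0.504.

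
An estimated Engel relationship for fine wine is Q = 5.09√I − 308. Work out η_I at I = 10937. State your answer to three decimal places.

At I = 10937: Q = 224.313.
dQ/dI = 5.09/(2√I) = 0.0243354 at this income.
η = (dQ/dI)·(I/Q) = 0.0243354 × (10937/224.313) = 1.187.

1.187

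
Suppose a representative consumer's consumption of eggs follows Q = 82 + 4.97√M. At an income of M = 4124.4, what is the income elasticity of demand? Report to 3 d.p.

At M = 4124.4: Q = 401.181.
dQ/dM = 4.97/(2√M) = 0.0386942 at this income.
η = (dQ/dM)·(M/Q) = 0.0386942 × (4124.4/401.181) = 0.398.

0.398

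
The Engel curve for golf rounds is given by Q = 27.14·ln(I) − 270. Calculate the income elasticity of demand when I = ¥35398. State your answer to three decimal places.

1.901

At I = 35398: Q = 14.276.
dQ/dI = 27.14/I = 0.00076671 at this income.
η = (dQ/dI)·(I/Q) = 0.00076671 × (35398/14.276) = 1.901.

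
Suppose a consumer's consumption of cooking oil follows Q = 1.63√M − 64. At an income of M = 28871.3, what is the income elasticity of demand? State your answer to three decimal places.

0.650

At M = 28871.3: Q = 212.962.
dQ/dM = 1.63/(2√M) = 0.0047965 at this income.
η = (dQ/dM)·(M/Q) = 0.0047965 × (28871.3/212.962) = 0.650.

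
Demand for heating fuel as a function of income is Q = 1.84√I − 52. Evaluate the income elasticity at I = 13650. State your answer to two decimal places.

At I = 13650: Q = 162.973.
dQ/dI = 1.84/(2√I) = 0.00787447 at this income.
η = (dQ/dI)·(I/Q) = 0.00787447 × (13650/162.973) = 0.66.

0.66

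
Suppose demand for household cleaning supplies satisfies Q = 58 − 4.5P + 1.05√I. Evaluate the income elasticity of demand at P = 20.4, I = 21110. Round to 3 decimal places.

At P = 20.4, I = 21110: Q = 118.757.
Holding P constant, ∂Q/∂I = 1.05/(2√I) = 0.00361339.
η_I = (∂Q/∂I)·(I/Q) = 0.00361339 × (21110/118.757) = 0.642.

0.642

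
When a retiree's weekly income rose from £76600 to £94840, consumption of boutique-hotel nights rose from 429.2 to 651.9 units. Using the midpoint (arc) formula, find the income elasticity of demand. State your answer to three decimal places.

1.936

ΔQ = 651.9 − 429.2 = 222.7; midpoint Q̄ = (429.2 + 651.9)/2 = 540.55.
ΔI = 94840 − 76600 = 18240; midpoint Ī = (76600 + 94840)/2 = 85720.
η = (ΔQ/Q̄) ÷ (ΔI/Ī) = (222.7/540.55) ÷ (18240/85720) = 1.936.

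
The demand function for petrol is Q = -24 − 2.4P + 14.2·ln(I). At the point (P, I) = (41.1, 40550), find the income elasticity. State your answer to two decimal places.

0.51

At P = 41.1, I = 40550: Q = 28.026.
Holding P constant, ∂Q/∂I = 14.2/I = 0.000350185.
η_I = (∂Q/∂I)·(I/Q) = 0.000350185 × (40550/28.026) = 0.51.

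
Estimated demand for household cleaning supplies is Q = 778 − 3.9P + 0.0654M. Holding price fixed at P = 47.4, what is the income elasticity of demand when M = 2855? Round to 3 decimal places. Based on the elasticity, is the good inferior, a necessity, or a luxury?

At P = 47.4, M = 2855: Q = 779.857.
Holding P constant, ∂Q/∂M = 0.0654.
η_M = (∂Q/∂M)·(M/Q) = 0.0654 × (2855/779.857) = 0.239.
Since 0 < η < 1, this is a necessity.

0.239 (necessity)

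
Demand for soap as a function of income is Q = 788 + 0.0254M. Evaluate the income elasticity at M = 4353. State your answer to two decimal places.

At M = 4353: Q = 898.566.
dQ/dM = 0.0254.
η = (dQ/dM)·(M/Q) = 0.0254 × (4353/898.566) = 0.12.

0.12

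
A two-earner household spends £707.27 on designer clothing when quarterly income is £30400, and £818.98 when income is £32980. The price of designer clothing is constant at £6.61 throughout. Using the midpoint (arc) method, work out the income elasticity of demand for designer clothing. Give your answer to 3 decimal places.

1.798

With a constant price, Q₁ = 707.27/6.61 = 107.000 and Q₂ = 818.98/6.61 = 123.900 (equivalently, work directly with expenditure since P cancels).
Midpoint %ΔQ = (818.98 − 707.27)/763.13 = 0.14638; midpoint %ΔI = (32980 − 30400)/31690 = 0.08141.
η = 0.14638 / 0.08141 = 1.798.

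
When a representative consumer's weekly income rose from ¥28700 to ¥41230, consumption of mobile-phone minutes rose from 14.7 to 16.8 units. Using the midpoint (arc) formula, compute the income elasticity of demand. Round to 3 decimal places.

0.372

ΔQ = 16.8 − 14.7 = 2.1; midpoint Q̄ = (14.7 + 16.8)/2 = 15.75.
ΔI = 41230 − 28700 = 12530; midpoint Ī = (28700 + 41230)/2 = 34965.
η = (ΔQ/Q̄) ÷ (ΔI/Ī) = (2.1/15.75) ÷ (12530/34965) = 0.372.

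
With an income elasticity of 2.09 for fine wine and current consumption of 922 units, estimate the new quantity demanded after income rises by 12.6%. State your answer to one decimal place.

%ΔQ ≈ η × %ΔI = 2.09 × 12.6% = 26.334%.
New Q ≈ 922 × (1 + 0.26334) = 1164.8.

1164.8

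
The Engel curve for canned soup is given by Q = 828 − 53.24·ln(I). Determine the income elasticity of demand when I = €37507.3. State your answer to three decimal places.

-0.199

At I = 37507.3: Q = 267.261.
dQ/dI = -53.24/I = -0.00141946 at this income.
η = (dQ/dI)·(I/Q) = -0.00141946 × (37507.3/267.261) = -0.199.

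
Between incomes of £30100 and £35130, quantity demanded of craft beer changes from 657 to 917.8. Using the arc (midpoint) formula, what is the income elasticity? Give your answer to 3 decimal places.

ΔQ = 917.8 − 657 = 260.8; midpoint Q̄ = (657 + 917.8)/2 = 787.4.
ΔI = 35130 − 30100 = 5030; midpoint Ī = (30100 + 35130)/2 = 32615.
η = (ΔQ/Q̄) ÷ (ΔI/Ī) = (260.8/787.4) ÷ (5030/32615) = 2.148.

2.148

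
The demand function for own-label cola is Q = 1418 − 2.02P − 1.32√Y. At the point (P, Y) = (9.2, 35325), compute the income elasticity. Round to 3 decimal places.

At P = 9.2, Y = 35325: Q = 1151.323.
Holding P constant, ∂Q/∂Y = -1.32/(2√Y) = -0.00351158.
η_Y = (∂Q/∂Y)·(Y/Q) = -0.00351158 × (35325/1151.323) = -0.108.

-0.108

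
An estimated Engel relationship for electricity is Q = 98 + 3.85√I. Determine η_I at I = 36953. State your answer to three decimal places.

At I = 36953: Q = 838.092.
dQ/dI = 3.85/(2√I) = 0.010014 at this income.
η = (dQ/dI)·(I/Q) = 0.010014 × (36953/838.092) = 0.442.

0.442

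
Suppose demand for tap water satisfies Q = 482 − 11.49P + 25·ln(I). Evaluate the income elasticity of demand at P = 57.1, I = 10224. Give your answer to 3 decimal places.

At P = 57.1, I = 10224: Q = 56.733.
Holding P constant, ∂Q/∂I = 25/I = 0.00244523.
η_I = (∂Q/∂I)·(I/Q) = 0.00244523 × (10224/56.733) = 0.441.

0.441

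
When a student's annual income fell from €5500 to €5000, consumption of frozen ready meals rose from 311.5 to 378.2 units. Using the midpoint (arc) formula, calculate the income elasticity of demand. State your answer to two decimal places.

ΔQ = 378.2 − 311.5 = 66.7; midpoint Q̄ = (311.5 + 378.2)/2 = 344.85.
ΔI = 5000 − 5500 = -500; midpoint Ī = (5500 + 5000)/2 = 5250.
η = (ΔQ/Q̄) ÷ (ΔI/Ī) = (66.7/344.85) ÷ (-500/5250) = -2.03.

-2.03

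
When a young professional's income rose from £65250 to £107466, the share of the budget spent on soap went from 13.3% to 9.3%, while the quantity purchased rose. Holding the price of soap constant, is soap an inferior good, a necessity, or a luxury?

Quantity rises but the budget share falls as income rises, so 0 < η < 1.

necessity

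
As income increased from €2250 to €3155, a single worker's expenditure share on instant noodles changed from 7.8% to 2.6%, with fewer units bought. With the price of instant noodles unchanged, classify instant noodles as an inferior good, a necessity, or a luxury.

inferior good

Quantity demanded falls as income rises, so η < 0.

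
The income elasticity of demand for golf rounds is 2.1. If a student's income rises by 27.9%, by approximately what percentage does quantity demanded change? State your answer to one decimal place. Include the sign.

58.6%

%ΔQ ≈ η × %ΔI = 2.1 × 27.9% = 58.6%.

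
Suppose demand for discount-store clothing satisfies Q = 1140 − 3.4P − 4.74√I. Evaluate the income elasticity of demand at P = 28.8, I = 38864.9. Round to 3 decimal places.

At P = 28.8, I = 38864.9: Q = 107.628.
Holding P constant, ∂Q/∂I = -4.74/(2√I) = -0.0120218.
η_I = (∂Q/∂I)·(I/Q) = -0.0120218 × (38864.9/107.628) = -4.341.

-4.341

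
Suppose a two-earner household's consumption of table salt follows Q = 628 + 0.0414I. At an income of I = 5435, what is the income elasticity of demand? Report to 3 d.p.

At I = 5435: Q = 853.009.
dQ/dI = 0.0414.
η = (dQ/dI)·(I/Q) = 0.0414 × (5435/853.009) = 0.264.

0.264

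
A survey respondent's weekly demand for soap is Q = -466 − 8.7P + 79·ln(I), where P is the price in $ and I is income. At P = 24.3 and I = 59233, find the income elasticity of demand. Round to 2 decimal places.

0.41

At P = 24.3, I = 59233: Q = 190.739.
Holding P constant, ∂Q/∂I = 79/I = 0.00133372.
η_I = (∂Q/∂I)·(I/Q) = 0.00133372 × (59233/190.739) = 0.41.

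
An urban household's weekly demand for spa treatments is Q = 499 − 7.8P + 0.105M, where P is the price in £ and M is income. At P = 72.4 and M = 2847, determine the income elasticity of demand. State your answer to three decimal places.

At P = 72.4, M = 2847: Q = 233.215.
Holding P constant, ∂Q/∂M = 0.105.
η_M = (∂Q/∂M)·(M/Q) = 0.105 × (2847/233.215) = 1.282.

1.282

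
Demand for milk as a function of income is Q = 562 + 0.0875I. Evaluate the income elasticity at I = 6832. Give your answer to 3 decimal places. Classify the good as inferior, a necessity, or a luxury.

0.515 (necessity)

At I = 6832: Q = 1159.800.
dQ/dI = 0.0875.
η = (dQ/dI)·(I/Q) = 0.0875 × (6832/1159.800) = 0.515.
Since 0 < η < 1, the good is a necessity.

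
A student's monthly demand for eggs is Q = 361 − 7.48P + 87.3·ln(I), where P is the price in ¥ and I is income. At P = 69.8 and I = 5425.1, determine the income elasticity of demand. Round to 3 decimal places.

0.148

At P = 69.8, I = 5425.1: Q = 589.571.
Holding P constant, ∂Q/∂I = 87.3/I = 0.0160919.
η_I = (∂Q/∂I)·(I/Q) = 0.0160919 × (5425.1/589.571) = 0.148.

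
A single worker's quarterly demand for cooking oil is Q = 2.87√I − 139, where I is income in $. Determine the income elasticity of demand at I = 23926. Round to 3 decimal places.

0.728

At I = 23926: Q = 304.933.
dQ/dI = 2.87/(2√I) = 0.0092772 at this income.
η = (dQ/dI)·(I/Q) = 0.0092772 × (23926/304.933) = 0.728.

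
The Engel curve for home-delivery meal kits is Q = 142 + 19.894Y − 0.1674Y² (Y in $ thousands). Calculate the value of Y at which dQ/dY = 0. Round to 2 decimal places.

dQ/dY = 19.894 − 0.3348Y.
The good is inferior where dQ/dY < 0. Setting dQ/dY = 0 gives Y = 19.894 / 0.3348 = 59.42.

59.42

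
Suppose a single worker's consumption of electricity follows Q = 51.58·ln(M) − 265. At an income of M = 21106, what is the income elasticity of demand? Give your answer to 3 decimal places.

0.207

At M = 21106: Q = 248.598.
dQ/dM = 51.58/M = 0.00244385 at this income.
η = (dQ/dM)·(M/Q) = 0.00244385 × (21106/248.598) = 0.207.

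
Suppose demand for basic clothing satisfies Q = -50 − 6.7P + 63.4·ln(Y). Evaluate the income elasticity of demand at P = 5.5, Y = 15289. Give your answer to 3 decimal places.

0.121

At P = 5.5, Y = 15289: Q = 524.002.
Holding P constant, ∂Q/∂Y = 63.4/Y = 0.00414677.
η_Y = (∂Q/∂Y)·(Y/Q) = 0.00414677 × (15289/524.002) = 0.121.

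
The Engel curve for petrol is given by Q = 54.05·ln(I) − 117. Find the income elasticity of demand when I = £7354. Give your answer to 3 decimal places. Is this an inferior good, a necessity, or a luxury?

0.148 (necessity)

At I = 7354: Q = 364.207.
dQ/dI = 54.05/I = 0.00734974 at this income.
η = (dQ/dI)·(I/Q) = 0.00734974 × (7354/364.207) = 0.148.
Since 0 < η < 1, the good is a necessity.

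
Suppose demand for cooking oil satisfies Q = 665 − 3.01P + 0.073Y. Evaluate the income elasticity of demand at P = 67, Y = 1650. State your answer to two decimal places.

At P = 67, Y = 1650: Q = 583.780.
Holding P constant, ∂Q/∂Y = 0.073.
η_Y = (∂Q/∂Y)·(Y/Q) = 0.073 × (1650/583.780) = 0.21.

0.21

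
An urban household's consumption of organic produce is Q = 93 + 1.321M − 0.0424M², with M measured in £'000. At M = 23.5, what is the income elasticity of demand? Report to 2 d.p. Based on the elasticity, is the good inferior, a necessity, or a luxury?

At M = 23.5: Q = 100.6281.
dQ/dM = 1.321 − 0.0848M = -0.67180.
η = (dQ/dM)·(M/Q) = -0.67180 × (23.5/100.6281) = -0.16.
η < 0 ⇒ inferior good.

-0.16 (inferior good)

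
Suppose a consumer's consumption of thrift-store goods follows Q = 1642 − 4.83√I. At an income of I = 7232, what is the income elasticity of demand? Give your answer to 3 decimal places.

At I = 7232: Q = 1231.251.
dQ/dI = -4.83/(2√I) = -0.028398 at this income.
η = (dQ/dI)·(I/Q) = -0.028398 × (7232/1231.251) = -0.167.

-0.167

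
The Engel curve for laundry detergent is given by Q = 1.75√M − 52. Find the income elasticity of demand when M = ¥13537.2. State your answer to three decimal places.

At M = 13537.2: Q = 151.612.
dQ/dM = 1.75/(2√M) = 0.00752045 at this income.
η = (dQ/dM)·(M/Q) = 0.00752045 × (13537.2/151.612) = 0.671.

0.671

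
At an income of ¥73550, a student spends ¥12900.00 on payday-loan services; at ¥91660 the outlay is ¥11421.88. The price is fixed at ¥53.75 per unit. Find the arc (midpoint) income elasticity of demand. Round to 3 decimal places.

With a constant price, Q₁ = 12900.00/53.75 = 240.000 and Q₂ = 11421.88/53.75 = 212.500 (equivalently, work directly with expenditure since P cancels).
Midpoint %ΔQ = (11421.88 − 12900.00)/12160.94 = -0.12155; midpoint %ΔI = (91660 − 73550)/82605 = 0.21924.
η = -0.12155 / 0.21924 = -0.554.

-0.554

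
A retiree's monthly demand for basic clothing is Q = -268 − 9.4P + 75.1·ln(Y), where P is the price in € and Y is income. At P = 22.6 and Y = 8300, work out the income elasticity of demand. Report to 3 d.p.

0.381

At P = 22.6, Y = 8300: Q = 197.263.
Holding P constant, ∂Q/∂Y = 75.1/Y = 0.00904819.
η_Y = (∂Q/∂Y)·(Y/Q) = 0.00904819 × (8300/197.263) = 0.381.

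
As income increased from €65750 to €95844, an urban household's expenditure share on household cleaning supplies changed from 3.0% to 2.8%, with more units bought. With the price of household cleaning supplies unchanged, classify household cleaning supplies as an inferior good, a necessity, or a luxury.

necessity

Quantity rises but the budget share falls as income rises, so 0 < η < 1.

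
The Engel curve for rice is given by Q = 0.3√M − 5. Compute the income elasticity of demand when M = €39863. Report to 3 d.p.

At M = 39863: Q = 54.897.
dQ/dM = 0.3/(2√M) = 0.000751288 at this income.
η = (dQ/dM)·(M/Q) = 0.000751288 × (39863/54.897) = 0.546.

0.546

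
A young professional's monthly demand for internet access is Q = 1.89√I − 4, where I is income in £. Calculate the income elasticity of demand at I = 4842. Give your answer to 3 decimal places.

At I = 4842: Q = 127.515.
dQ/dI = 1.89/(2√I) = 0.0135806 at this income.
η = (dQ/dI)·(I/Q) = 0.0135806 × (4842/127.515) = 0.516.

0.516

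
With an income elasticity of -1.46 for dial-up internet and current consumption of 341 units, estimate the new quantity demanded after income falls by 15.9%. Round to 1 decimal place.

420.2

%ΔQ ≈ η × %ΔI = -1.46 × (-15.9%) = 23.214%.
New Q ≈ 341 × (1 + 0.23214) = 420.2.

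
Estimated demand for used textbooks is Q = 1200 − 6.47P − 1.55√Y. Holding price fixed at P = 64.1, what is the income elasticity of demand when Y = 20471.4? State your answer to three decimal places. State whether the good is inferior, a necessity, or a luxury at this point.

At P = 64.1, Y = 20471.4: Q = 563.502.
Holding P constant, ∂Q/∂Y = -1.55/(2√Y) = -0.00541661.
η_Y = (∂Q/∂Y)·(Y/Q) = -0.00541661 × (20471.4/563.502) = -0.197.
Since η < 0, this is an inferior good.

-0.197 (inferior good)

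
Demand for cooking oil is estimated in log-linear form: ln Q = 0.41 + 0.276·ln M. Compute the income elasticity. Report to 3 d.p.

In a log-linear demand, the coefficient on ln M is the income elasticity.
So η = 0.276.

0.276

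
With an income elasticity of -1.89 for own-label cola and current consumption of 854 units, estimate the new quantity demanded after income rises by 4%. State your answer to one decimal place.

789.4

%ΔQ ≈ η × %ΔI = -1.89 × 4% = -7.56%.
New Q ≈ 854 × (1 − 0.0756) = 789.4.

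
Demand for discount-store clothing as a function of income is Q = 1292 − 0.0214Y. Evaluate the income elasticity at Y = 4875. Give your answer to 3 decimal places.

-0.088

At Y = 4875: Q = 1187.675.
dQ/dY = −0.0214.
η = (dQ/dY)·(Y/Q) = -0.0214 × (4875/1187.675) = -0.088.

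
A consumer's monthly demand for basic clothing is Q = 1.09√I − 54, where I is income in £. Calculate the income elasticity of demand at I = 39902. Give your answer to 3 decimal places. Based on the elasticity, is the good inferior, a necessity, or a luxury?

0.665 (necessity)

At I = 39902: Q = 163.733.
dQ/dI = 1.09/(2√I) = 0.00272834 at this income.
η = (dQ/dI)·(I/Q) = 0.00272834 × (39902/163.733) = 0.665.
Since 0 < η < 1, the good is a necessity.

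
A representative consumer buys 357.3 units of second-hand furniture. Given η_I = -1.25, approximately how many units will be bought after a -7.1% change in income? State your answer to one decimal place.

%ΔQ ≈ η × %ΔI = -1.25 × (-7.1%) = 8.875%.
New Q ≈ 357.3 × (1 + 0.08875) = 389.0.

389.0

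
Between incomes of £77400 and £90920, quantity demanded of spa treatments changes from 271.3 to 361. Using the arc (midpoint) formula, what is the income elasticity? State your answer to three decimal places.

1.766

ΔQ = 361 − 271.3 = 89.7; midpoint Q̄ = (271.3 + 361)/2 = 316.15.
ΔI = 90920 − 77400 = 13520; midpoint Ī = (77400 + 90920)/2 = 84160.
η = (ΔQ/Q̄) ÷ (ΔI/Ī) = (89.7/316.15) ÷ (13520/84160) = 1.766.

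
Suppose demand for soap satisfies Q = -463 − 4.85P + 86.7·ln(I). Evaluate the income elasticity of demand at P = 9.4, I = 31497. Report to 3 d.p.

At P = 9.4, I = 31497: Q = 389.418.
Holding P constant, ∂Q/∂I = 86.7/I = 0.00275264.
η_I = (∂Q/∂I)·(I/Q) = 0.00275264 × (31497/389.418) = 0.223.

0.223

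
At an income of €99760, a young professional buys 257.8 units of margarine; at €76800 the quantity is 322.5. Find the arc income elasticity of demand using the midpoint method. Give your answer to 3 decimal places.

-0.857

ΔQ = 322.5 − 257.8 = 64.7; midpoint Q̄ = (257.8 + 322.5)/2 = 290.15.
ΔI = 76800 − 99760 = -22960; midpoint Ī = (99760 + 76800)/2 = 88280.
η = (ΔQ/Q̄) ÷ (ΔI/Ī) = (64.7/290.15) ÷ (-22960/88280) = -0.857.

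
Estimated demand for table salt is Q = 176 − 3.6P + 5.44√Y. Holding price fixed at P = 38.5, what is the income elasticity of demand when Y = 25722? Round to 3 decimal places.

At P = 38.5, Y = 25722: Q = 909.872.
Holding P constant, ∂Q/∂Y = 5.44/(2√Y) = 0.0169596.
η_Y = (∂Q/∂Y)·(Y/Q) = 0.0169596 × (25722/909.872) = 0.479.

0.479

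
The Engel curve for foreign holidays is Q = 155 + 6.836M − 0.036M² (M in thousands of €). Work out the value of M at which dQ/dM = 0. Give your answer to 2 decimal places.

dQ/dM = 6.836 − 0.072M.
The good is inferior where dQ/dM < 0. Setting dQ/dM = 0 gives M = 6.836 / 0.072 = 94.94.

94.94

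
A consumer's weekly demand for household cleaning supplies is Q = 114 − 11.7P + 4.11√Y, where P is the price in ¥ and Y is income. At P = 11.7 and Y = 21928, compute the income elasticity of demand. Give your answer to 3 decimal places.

At P = 11.7, Y = 21928: Q = 585.723.
Holding P constant, ∂Q/∂Y = 4.11/(2√Y) = 0.0138775.
η_Y = (∂Q/∂Y)·(Y/Q) = 0.0138775 × (21928/585.723) = 0.520.

0.520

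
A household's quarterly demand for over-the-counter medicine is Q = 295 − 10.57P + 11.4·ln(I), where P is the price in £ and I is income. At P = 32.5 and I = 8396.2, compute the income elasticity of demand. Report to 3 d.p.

0.209

At P = 32.5, I = 8396.2: Q = 54.480.
Holding P constant, ∂Q/∂I = 11.4/I = 0.00135776.
η_I = (∂Q/∂I)·(I/Q) = 0.00135776 × (8396.2/54.480) = 0.209.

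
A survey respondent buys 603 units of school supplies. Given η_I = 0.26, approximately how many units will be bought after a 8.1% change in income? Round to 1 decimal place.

%ΔQ ≈ η × %ΔI = 0.26 × 8.1% = 2.106%.
New Q ≈ 603 × (1 + 0.02106) = 615.7.

615.7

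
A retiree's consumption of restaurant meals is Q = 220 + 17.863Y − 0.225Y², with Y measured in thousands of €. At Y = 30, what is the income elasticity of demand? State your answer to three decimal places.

At Y = 30: Q = 553.3900.
dQ/dY = 17.863 − 0.45Y = 4.36300.
η = (dQ/dY)·(Y/Q) = 4.36300 × (30/553.3900) = 0.237.

0.237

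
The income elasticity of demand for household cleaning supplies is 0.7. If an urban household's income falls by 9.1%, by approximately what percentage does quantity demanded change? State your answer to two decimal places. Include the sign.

%ΔQ ≈ η × %ΔI = 0.7 × (-9.1%) = -6.37%.

-6.37%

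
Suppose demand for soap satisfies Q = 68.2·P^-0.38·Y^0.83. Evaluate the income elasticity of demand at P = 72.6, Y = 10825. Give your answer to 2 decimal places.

0.83

For a multiplicative demand Q = A·P^α·Y^β, the income elasticity is β everywhere.
Here β = 0.83, so η = 0.83.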